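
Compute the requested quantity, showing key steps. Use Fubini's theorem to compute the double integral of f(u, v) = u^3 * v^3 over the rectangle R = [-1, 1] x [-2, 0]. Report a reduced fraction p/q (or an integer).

f(u, v) is a tensor product of a function of u and a function of v, and both factors are bounded continuous (hence Lebesgue integrable) on the rectangle, so Fubini's theorem applies:
  integral_R f d(m x m) = (integral_a1^b1 u^3 du) * (integral_a2^b2 v^3 dv).
Inner integral in u: integral_{-1}^{1} u^3 du = (1^4 - (-1)^4)/4
  = 0.
Inner integral in v: integral_{-2}^{0} v^3 dv = (0^4 - (-2)^4)/4
  = -4.
Product: (0) * (-4) = 0.

0


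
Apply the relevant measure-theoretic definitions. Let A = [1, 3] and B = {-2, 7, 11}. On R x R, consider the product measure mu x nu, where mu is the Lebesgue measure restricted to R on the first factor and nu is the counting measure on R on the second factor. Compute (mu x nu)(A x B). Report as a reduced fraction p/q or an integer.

For a measurable rectangle A x B, the product measure satisfies
  (mu x nu)(A x B) = mu(A) * nu(B).
  mu(A) = 2.
  nu(B) = 3.
  (mu x nu)(A x B) = 2 * 3 = 6.

6


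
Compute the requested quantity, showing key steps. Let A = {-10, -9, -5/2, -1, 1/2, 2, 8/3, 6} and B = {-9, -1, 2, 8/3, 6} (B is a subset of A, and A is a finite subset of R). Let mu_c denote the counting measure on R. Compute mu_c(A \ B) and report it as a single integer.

Counting measure assigns mu_c(E) = |E| (number of elements) when E is finite. For B subset A, A \ B is the set of elements of A not in B, so |A \ B| = |A| - |B|.
|A| = 8, |B| = 5, so mu_c(A \ B) = 8 - 5 = 3.

3


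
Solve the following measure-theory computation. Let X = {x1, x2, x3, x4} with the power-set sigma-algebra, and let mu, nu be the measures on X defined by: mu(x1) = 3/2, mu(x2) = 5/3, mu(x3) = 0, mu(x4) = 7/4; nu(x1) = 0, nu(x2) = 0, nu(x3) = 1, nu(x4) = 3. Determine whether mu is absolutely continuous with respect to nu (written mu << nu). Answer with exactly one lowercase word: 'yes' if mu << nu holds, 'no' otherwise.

mu << nu means: every nu-null measurable set is also mu-null; equivalently, for every atom x, if nu({x}) = 0 then mu({x}) = 0.
Checking each atom:
  x1: nu = 0, mu = 3/2 > 0 -> violates mu << nu.
  x2: nu = 0, mu = 5/3 > 0 -> violates mu << nu.
  x3: nu = 1 > 0 -> no constraint.
  x4: nu = 3 > 0 -> no constraint.
The atom(s) x1, x2 violate the condition (nu = 0 but mu > 0). Therefore mu is NOT absolutely continuous w.r.t. nu.

no


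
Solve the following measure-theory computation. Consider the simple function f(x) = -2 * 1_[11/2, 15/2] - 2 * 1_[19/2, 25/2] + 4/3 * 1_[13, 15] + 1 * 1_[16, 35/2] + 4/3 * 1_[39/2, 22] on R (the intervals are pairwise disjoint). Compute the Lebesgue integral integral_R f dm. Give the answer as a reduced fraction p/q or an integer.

For a simple function f = sum_i c_i * 1_{A_i} with disjoint A_i,
  integral f dm = sum_i c_i * m(A_i).
Lengths of the A_i:
  m(A_1) = 15/2 - 11/2 = 2.
  m(A_2) = 25/2 - 19/2 = 3.
  m(A_3) = 15 - 13 = 2.
  m(A_4) = 35/2 - 16 = 3/2.
  m(A_5) = 22 - 39/2 = 5/2.
Contributions c_i * m(A_i):
  (-2) * (2) = -4.
  (-2) * (3) = -6.
  (4/3) * (2) = 8/3.
  (1) * (3/2) = 3/2.
  (4/3) * (5/2) = 10/3.
Total: -4 - 6 + 8/3 + 3/2 + 10/3 = -5/2.

-5/2


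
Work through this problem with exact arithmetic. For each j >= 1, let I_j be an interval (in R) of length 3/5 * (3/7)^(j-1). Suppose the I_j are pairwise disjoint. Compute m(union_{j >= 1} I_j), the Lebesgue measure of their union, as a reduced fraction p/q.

By countable additivity of the Lebesgue measure on pairwise disjoint measurable sets,
  m(union_{j >= 1} I_j) = sum_{j >= 1} m(I_j) = sum_{j >= 1} a * r^(j-1),
  with a = 3/5 and r = 3/7.
Since 0 < r = 3/7 < 1, the geometric series converges:
  sum_{j >= 1} a * r^(j-1) = a / (1 - r).
  = 3/5 / (1 - 3/7)
  = 3/5 / (4/7)
  = 21/20.

21/20


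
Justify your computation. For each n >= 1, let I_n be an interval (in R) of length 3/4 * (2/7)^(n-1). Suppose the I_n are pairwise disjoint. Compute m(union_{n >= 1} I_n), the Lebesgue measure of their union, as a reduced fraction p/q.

By countable additivity of the Lebesgue measure on pairwise disjoint measurable sets,
  m(union_{n >= 1} I_n) = sum_{n >= 1} m(I_n) = sum_{n >= 1} a * r^(n-1),
  with a = 3/4 and r = 2/7.
Since 0 < r = 2/7 < 1, the geometric series converges:
  sum_{n >= 1} a * r^(n-1) = a / (1 - r).
  = 3/4 / (1 - 2/7)
  = 3/4 / (5/7)
  = 21/20.

21/20


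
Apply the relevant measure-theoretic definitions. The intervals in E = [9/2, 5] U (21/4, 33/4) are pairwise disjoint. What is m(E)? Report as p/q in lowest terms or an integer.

For pairwise disjoint intervals, m(union_i I_i) = sum_i m(I_i),
and m is invariant under swapping open/closed endpoints (single points have measure 0).
So m(E) = sum_i (b_i - a_i).
  I_1 has length 5 - 9/2 = 1/2.
  I_2 has length 33/4 - 21/4 = 3.
Summing:
  m(E) = 1/2 + 3 = 7/2.

7/2


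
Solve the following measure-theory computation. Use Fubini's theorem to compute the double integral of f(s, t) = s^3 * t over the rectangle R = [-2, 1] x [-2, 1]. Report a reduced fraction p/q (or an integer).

f(s, t) is a tensor product of a function of s and a function of t, and both factors are bounded continuous (hence Lebesgue integrable) on the rectangle, so Fubini's theorem applies:
  integral_R f d(m x m) = (integral_a1^b1 s^3 ds) * (integral_a2^b2 t dt).
Inner integral in s: integral_{-2}^{1} s^3 ds = (1^4 - (-2)^4)/4
  = -15/4.
Inner integral in t: integral_{-2}^{1} t dt = (1^2 - (-2)^2)/2
  = -3/2.
Product: (-15/4) * (-3/2) = 45/8.

45/8


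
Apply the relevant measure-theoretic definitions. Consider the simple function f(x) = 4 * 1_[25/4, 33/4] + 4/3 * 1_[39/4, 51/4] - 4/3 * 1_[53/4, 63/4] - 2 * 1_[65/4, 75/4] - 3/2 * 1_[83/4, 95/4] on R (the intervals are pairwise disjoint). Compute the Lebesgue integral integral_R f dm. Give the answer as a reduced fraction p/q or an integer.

For a simple function f = sum_i c_i * 1_{A_i} with disjoint A_i,
  integral f dm = sum_i c_i * m(A_i).
Lengths of the A_i:
  m(A_1) = 33/4 - 25/4 = 2.
  m(A_2) = 51/4 - 39/4 = 3.
  m(A_3) = 63/4 - 53/4 = 5/2.
  m(A_4) = 75/4 - 65/4 = 5/2.
  m(A_5) = 95/4 - 83/4 = 3.
Contributions c_i * m(A_i):
  (4) * (2) = 8.
  (4/3) * (3) = 4.
  (-4/3) * (5/2) = -10/3.
  (-2) * (5/2) = -5.
  (-3/2) * (3) = -9/2.
Total: 8 + 4 - 10/3 - 5 - 9/2 = -5/6.

-5/6


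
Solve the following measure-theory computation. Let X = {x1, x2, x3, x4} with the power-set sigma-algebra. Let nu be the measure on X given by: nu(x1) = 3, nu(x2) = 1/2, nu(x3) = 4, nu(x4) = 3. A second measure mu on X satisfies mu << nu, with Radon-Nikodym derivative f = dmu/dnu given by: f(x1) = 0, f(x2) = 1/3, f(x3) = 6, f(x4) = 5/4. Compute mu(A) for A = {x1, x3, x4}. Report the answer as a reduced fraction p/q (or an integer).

By the defining property of the Radon-Nikodym derivative, for every measurable set A,
  mu(A) = integral_A f dnu.
Since nu is a discrete measure concentrated on the atoms of X, the integral over A reduces to the sum
  mu(A) = sum_{x in A} f(x) * nu({x}).
Computing each term:
  x1: f(x1) * nu(x1) = 0 * 3 = 0.
  x3: f(x3) * nu(x3) = 6 * 4 = 24.
  x4: f(x4) * nu(x4) = 5/4 * 3 = 15/4.
Summing: mu(A) = 0 + 24 + 15/4 = 111/4.

111/4


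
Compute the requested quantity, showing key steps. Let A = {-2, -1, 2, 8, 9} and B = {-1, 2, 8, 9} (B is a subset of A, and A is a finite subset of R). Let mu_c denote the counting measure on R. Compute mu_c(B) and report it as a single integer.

Counting measure assigns mu_c(E) = |E| (number of elements) when E is finite.
B has 4 element(s), so mu_c(B) = 4.

4


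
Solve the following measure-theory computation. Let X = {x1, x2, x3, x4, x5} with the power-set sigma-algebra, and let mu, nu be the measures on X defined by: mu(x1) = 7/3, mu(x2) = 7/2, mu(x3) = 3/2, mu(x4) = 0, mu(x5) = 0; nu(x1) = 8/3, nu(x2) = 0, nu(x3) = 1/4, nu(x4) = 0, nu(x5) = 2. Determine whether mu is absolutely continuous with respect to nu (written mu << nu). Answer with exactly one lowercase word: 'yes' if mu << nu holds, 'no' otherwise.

mu << nu means: every nu-null measurable set is also mu-null; equivalently, for every atom x, if nu({x}) = 0 then mu({x}) = 0.
Checking each atom:
  x1: nu = 8/3 > 0 -> no constraint.
  x2: nu = 0, mu = 7/2 > 0 -> violates mu << nu.
  x3: nu = 1/4 > 0 -> no constraint.
  x4: nu = 0, mu = 0 -> consistent with mu << nu.
  x5: nu = 2 > 0 -> no constraint.
The atom(s) x2 violate the condition (nu = 0 but mu > 0). Therefore mu is NOT absolutely continuous w.r.t. nu.

no


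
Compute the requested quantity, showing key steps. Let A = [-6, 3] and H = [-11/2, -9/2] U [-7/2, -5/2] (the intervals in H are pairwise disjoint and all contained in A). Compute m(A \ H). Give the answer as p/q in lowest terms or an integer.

The ambient interval has length m(A) = 3 - (-6) = 9.
Since the holes are disjoint and sit inside A, by finite additivity
  m(H) = sum_i (b_i - a_i), and m(A \ H) = m(A) - m(H).
Computing the hole measures:
  m(H_1) = -9/2 - (-11/2) = 1.
  m(H_2) = -5/2 - (-7/2) = 1.
Summed: m(H) = 1 + 1 = 2.
So m(A \ H) = 9 - 2 = 7.

7


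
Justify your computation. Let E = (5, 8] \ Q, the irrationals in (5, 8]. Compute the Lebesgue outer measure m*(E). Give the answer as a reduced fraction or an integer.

The interval I = (5, 8] has m(I) = 8 - 5 = 3 (endpoints are measure-zero, so open/closed/half-open agree). Write I = (I cap Q) u (I \ Q). The rationals in I are countable, so m*(I cap Q) = 0 (cover each rational by intervals whose total length is arbitrarily small). By countable subadditivity m*(I) <= m*(I cap Q) + m*(I \ Q), hence m*(I \ Q) >= m(I) = 3. The reverse inequality m*(I \ Q) <= m*(I) = 3 is trivial since (I \ Q) is a subset of I. Therefore m*(I \ Q) = 3.

3


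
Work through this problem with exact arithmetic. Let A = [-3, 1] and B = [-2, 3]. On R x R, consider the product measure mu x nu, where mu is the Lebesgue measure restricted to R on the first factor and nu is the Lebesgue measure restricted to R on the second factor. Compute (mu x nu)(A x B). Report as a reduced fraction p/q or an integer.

For a measurable rectangle A x B, the product measure satisfies
  (mu x nu)(A x B) = mu(A) * nu(B).
  mu(A) = 4.
  nu(B) = 5.
  (mu x nu)(A x B) = 4 * 5 = 20.

20


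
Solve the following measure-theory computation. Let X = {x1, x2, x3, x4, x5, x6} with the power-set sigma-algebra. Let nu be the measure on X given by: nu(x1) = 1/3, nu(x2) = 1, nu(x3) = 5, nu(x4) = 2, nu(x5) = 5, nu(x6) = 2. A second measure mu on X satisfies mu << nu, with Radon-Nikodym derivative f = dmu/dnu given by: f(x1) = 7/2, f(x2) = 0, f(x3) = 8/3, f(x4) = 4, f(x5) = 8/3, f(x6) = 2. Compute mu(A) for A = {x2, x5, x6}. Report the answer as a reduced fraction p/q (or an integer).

By the defining property of the Radon-Nikodym derivative, for every measurable set A,
  mu(A) = integral_A f dnu.
Since nu is a discrete measure concentrated on the atoms of X, the integral over A reduces to the sum
  mu(A) = sum_{x in A} f(x) * nu({x}).
Computing each term:
  x2: f(x2) * nu(x2) = 0 * 1 = 0.
  x5: f(x5) * nu(x5) = 8/3 * 5 = 40/3.
  x6: f(x6) * nu(x6) = 2 * 2 = 4.
Summing: mu(A) = 0 + 40/3 + 4 = 52/3.

52/3


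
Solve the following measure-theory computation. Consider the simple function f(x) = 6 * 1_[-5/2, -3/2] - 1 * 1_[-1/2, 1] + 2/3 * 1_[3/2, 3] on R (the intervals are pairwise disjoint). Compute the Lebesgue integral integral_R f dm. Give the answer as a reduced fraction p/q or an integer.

For a simple function f = sum_i c_i * 1_{A_i} with disjoint A_i,
  integral f dm = sum_i c_i * m(A_i).
Lengths of the A_i:
  m(A_1) = -3/2 - (-5/2) = 1.
  m(A_2) = 1 - (-1/2) = 3/2.
  m(A_3) = 3 - 3/2 = 3/2.
Contributions c_i * m(A_i):
  (6) * (1) = 6.
  (-1) * (3/2) = -3/2.
  (2/3) * (3/2) = 1.
Total: 6 - 3/2 + 1 = 11/2.

11/2


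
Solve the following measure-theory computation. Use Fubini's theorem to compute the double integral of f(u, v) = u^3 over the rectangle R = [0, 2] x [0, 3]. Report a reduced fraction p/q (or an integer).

f(u, v) is a tensor product of a function of u and a function of v, and both factors are bounded continuous (hence Lebesgue integrable) on the rectangle, so Fubini's theorem applies:
  integral_R f d(m x m) = (integral_a1^b1 u^3 du) * (integral_a2^b2 1 dv).
Inner integral in u: integral_{0}^{2} u^3 du = (2^4 - 0^4)/4
  = 4.
Inner integral in v: integral_{0}^{3} 1 dv = (3^1 - 0^1)/1
  = 3.
Product: (4) * (3) = 12.

12


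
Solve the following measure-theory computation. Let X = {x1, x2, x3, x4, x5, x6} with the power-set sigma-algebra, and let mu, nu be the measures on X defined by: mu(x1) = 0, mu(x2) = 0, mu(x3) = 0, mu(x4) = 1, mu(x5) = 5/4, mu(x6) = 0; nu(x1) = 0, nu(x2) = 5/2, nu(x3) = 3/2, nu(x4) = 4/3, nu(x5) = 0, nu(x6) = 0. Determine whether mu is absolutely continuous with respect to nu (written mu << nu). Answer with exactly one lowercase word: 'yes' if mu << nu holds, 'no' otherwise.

mu << nu means: every nu-null measurable set is also mu-null; equivalently, for every atom x, if nu({x}) = 0 then mu({x}) = 0.
Checking each atom:
  x1: nu = 0, mu = 0 -> consistent with mu << nu.
  x2: nu = 5/2 > 0 -> no constraint.
  x3: nu = 3/2 > 0 -> no constraint.
  x4: nu = 4/3 > 0 -> no constraint.
  x5: nu = 0, mu = 5/4 > 0 -> violates mu << nu.
  x6: nu = 0, mu = 0 -> consistent with mu << nu.
The atom(s) x5 violate the condition (nu = 0 but mu > 0). Therefore mu is NOT absolutely continuous w.r.t. nu.

no


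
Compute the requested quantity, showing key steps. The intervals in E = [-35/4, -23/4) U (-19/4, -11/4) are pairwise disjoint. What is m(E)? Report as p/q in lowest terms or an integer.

For pairwise disjoint intervals, m(union_i I_i) = sum_i m(I_i),
and m is invariant under swapping open/closed endpoints (single points have measure 0).
So m(E) = sum_i (b_i - a_i).
  I_1 has length -23/4 - (-35/4) = 3.
  I_2 has length -11/4 - (-19/4) = 2.
Summing:
  m(E) = 3 + 2 = 5.

5


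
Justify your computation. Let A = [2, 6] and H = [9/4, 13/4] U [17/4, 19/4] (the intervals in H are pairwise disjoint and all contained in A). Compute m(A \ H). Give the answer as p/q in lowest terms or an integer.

The ambient interval has length m(A) = 6 - 2 = 4.
Since the holes are disjoint and sit inside A, by finite additivity
  m(H) = sum_i (b_i - a_i), and m(A \ H) = m(A) - m(H).
Computing the hole measures:
  m(H_1) = 13/4 - 9/4 = 1.
  m(H_2) = 19/4 - 17/4 = 1/2.
Summed: m(H) = 1 + 1/2 = 3/2.
So m(A \ H) = 4 - 3/2 = 5/2.

5/2


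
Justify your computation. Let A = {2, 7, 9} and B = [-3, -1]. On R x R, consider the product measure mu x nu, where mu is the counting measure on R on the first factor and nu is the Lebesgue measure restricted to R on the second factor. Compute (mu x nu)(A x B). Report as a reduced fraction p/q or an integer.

For a measurable rectangle A x B, the product measure satisfies
  (mu x nu)(A x B) = mu(A) * nu(B).
  mu(A) = 3.
  nu(B) = 2.
  (mu x nu)(A x B) = 3 * 2 = 6.

6


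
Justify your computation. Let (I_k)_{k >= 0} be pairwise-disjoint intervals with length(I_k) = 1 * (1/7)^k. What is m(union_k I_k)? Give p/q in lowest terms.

By countable additivity of the Lebesgue measure on pairwise disjoint measurable sets,
  m(union_{k >= 0} I_k) = sum_{k >= 0} m(I_k) = sum_{k >= 0} a * r^k,
  with a = 1 and r = 1/7.
Since 0 < r = 1/7 < 1, the geometric series converges:
  sum_{k >= 0} a * r^k = a / (1 - r).
  = 1 / (1 - 1/7)
  = 1 / (6/7)
  = 7/6.

7/6


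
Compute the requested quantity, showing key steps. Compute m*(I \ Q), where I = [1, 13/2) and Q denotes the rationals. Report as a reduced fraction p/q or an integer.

The interval I = [1, 13/2) has m(I) = 13/2 - 1 = 11/2 (endpoints are measure-zero, so open/closed/half-open agree). Write I = (I cap Q) u (I \ Q). The rationals in I are countable, so m*(I cap Q) = 0 (cover each rational by intervals whose total length is arbitrarily small). By countable subadditivity m*(I) <= m*(I cap Q) + m*(I \ Q), hence m*(I \ Q) >= m(I) = 11/2. The reverse inequality m*(I \ Q) <= m*(I) = 11/2 is trivial since (I \ Q) is a subset of I. Therefore m*(I \ Q) = 11/2.

11/2


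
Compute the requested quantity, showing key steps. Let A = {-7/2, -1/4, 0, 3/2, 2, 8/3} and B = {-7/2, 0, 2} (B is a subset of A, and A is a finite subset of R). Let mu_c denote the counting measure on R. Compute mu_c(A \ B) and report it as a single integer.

Counting measure assigns mu_c(E) = |E| (number of elements) when E is finite. For B subset A, A \ B is the set of elements of A not in B, so |A \ B| = |A| - |B|.
|A| = 6, |B| = 3, so mu_c(A \ B) = 6 - 3 = 3.

3


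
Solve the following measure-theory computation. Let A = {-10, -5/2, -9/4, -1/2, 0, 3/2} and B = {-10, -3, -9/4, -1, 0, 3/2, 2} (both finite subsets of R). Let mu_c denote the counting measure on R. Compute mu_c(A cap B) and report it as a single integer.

Counting measure on a finite set equals cardinality. mu_c(A cap B) = |A cap B| (elements appearing in both).
Enumerating the elements of A that also lie in B gives 4 element(s).
So mu_c(A cap B) = 4.

4


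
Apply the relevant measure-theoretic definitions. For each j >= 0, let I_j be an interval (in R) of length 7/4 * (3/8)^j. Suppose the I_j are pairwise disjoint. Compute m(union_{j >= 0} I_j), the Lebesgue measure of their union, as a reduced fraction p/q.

By countable additivity of the Lebesgue measure on pairwise disjoint measurable sets,
  m(union_{j >= 0} I_j) = sum_{j >= 0} m(I_j) = sum_{j >= 0} a * r^j,
  with a = 7/4 and r = 3/8.
Since 0 < r = 3/8 < 1, the geometric series converges:
  sum_{j >= 0} a * r^j = a / (1 - r).
  = 7/4 / (1 - 3/8)
  = 7/4 / (5/8)
  = 14/5.

14/5


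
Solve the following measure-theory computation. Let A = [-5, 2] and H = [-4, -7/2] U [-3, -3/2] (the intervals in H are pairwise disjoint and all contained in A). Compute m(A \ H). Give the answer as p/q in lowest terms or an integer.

The ambient interval has length m(A) = 2 - (-5) = 7.
Since the holes are disjoint and sit inside A, by finite additivity
  m(H) = sum_i (b_i - a_i), and m(A \ H) = m(A) - m(H).
Computing the hole measures:
  m(H_1) = -7/2 - (-4) = 1/2.
  m(H_2) = -3/2 - (-3) = 3/2.
Summed: m(H) = 1/2 + 3/2 = 2.
So m(A \ H) = 7 - 2 = 5.

5


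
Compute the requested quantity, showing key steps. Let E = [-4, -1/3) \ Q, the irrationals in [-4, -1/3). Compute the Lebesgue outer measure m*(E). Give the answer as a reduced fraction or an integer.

The interval I = [-4, -1/3) has m(I) = -1/3 - (-4) = 11/3 (endpoints are measure-zero, so open/closed/half-open agree). Write I = (I cap Q) u (I \ Q). The rationals in I are countable, so m*(I cap Q) = 0 (cover each rational by intervals whose total length is arbitrarily small). By countable subadditivity m*(I) <= m*(I cap Q) + m*(I \ Q), hence m*(I \ Q) >= m(I) = 11/3. The reverse inequality m*(I \ Q) <= m*(I) = 11/3 is trivial since (I \ Q) is a subset of I. Therefore m*(I \ Q) = 11/3.

11/3


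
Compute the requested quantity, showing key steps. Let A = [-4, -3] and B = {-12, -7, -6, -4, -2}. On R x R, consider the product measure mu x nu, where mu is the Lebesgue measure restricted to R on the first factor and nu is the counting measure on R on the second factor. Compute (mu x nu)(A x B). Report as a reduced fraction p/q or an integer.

For a measurable rectangle A x B, the product measure satisfies
  (mu x nu)(A x B) = mu(A) * nu(B).
  mu(A) = 1.
  nu(B) = 5.
  (mu x nu)(A x B) = 1 * 5 = 5.

5


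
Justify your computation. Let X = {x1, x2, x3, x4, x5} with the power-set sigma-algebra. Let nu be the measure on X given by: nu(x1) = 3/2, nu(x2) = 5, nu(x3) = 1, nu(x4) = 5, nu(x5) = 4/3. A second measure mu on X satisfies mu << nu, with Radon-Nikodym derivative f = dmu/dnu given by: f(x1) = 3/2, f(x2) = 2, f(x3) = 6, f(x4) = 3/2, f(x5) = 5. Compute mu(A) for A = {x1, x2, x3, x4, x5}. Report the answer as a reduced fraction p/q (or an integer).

By the defining property of the Radon-Nikodym derivative, for every measurable set A,
  mu(A) = integral_A f dnu.
Since nu is a discrete measure concentrated on the atoms of X, the integral over A reduces to the sum
  mu(A) = sum_{x in A} f(x) * nu({x}).
Computing each term:
  x1: f(x1) * nu(x1) = 3/2 * 3/2 = 9/4.
  x2: f(x2) * nu(x2) = 2 * 5 = 10.
  x3: f(x3) * nu(x3) = 6 * 1 = 6.
  x4: f(x4) * nu(x4) = 3/2 * 5 = 15/2.
  x5: f(x5) * nu(x5) = 5 * 4/3 = 20/3.
Summing: mu(A) = 9/4 + 10 + 6 + 15/2 + 20/3 = 389/12.

389/12


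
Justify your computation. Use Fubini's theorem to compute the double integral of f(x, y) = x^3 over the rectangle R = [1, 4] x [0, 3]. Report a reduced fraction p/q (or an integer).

f(x, y) is a tensor product of a function of x and a function of y, and both factors are bounded continuous (hence Lebesgue integrable) on the rectangle, so Fubini's theorem applies:
  integral_R f d(m x m) = (integral_a1^b1 x^3 dx) * (integral_a2^b2 1 dy).
Inner integral in x: integral_{1}^{4} x^3 dx = (4^4 - 1^4)/4
  = 255/4.
Inner integral in y: integral_{0}^{3} 1 dy = (3^1 - 0^1)/1
  = 3.
Product: (255/4) * (3) = 765/4.

765/4


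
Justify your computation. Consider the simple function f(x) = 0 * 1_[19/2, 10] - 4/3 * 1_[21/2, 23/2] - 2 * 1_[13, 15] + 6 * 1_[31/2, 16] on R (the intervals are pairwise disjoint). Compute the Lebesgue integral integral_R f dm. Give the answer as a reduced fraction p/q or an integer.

For a simple function f = sum_i c_i * 1_{A_i} with disjoint A_i,
  integral f dm = sum_i c_i * m(A_i).
Lengths of the A_i:
  m(A_1) = 10 - 19/2 = 1/2.
  m(A_2) = 23/2 - 21/2 = 1.
  m(A_3) = 15 - 13 = 2.
  m(A_4) = 16 - 31/2 = 1/2.
Contributions c_i * m(A_i):
  (0) * (1/2) = 0.
  (-4/3) * (1) = -4/3.
  (-2) * (2) = -4.
  (6) * (1/2) = 3.
Total: 0 - 4/3 - 4 + 3 = -7/3.

-7/3


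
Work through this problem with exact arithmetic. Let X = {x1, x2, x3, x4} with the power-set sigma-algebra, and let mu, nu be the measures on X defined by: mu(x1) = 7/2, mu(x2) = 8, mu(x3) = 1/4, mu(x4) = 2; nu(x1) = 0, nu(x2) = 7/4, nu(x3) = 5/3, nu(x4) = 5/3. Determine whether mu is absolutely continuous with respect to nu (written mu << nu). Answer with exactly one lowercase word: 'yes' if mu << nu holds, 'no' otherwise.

mu << nu means: every nu-null measurable set is also mu-null; equivalently, for every atom x, if nu({x}) = 0 then mu({x}) = 0.
Checking each atom:
  x1: nu = 0, mu = 7/2 > 0 -> violates mu << nu.
  x2: nu = 7/4 > 0 -> no constraint.
  x3: nu = 5/3 > 0 -> no constraint.
  x4: nu = 5/3 > 0 -> no constraint.
The atom(s) x1 violate the condition (nu = 0 but mu > 0). Therefore mu is NOT absolutely continuous w.r.t. nu.

no


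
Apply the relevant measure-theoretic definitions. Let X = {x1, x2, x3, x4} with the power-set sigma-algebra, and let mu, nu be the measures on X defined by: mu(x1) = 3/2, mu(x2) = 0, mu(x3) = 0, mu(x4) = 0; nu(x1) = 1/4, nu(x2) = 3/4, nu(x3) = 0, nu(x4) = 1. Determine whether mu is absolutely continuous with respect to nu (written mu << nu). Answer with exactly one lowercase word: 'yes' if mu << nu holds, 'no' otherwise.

mu << nu means: every nu-null measurable set is also mu-null; equivalently, for every atom x, if nu({x}) = 0 then mu({x}) = 0.
Checking each atom:
  x1: nu = 1/4 > 0 -> no constraint.
  x2: nu = 3/4 > 0 -> no constraint.
  x3: nu = 0, mu = 0 -> consistent with mu << nu.
  x4: nu = 1 > 0 -> no constraint.
No atom violates the condition. Therefore mu << nu.

yes


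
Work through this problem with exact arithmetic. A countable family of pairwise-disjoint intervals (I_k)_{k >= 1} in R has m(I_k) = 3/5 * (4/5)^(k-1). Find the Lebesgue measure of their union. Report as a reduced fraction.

By countable additivity of the Lebesgue measure on pairwise disjoint measurable sets,
  m(union_{k >= 1} I_k) = sum_{k >= 1} m(I_k) = sum_{k >= 1} a * r^(k-1),
  with a = 3/5 and r = 4/5.
Since 0 < r = 4/5 < 1, the geometric series converges:
  sum_{k >= 1} a * r^(k-1) = a / (1 - r).
  = 3/5 / (1 - 4/5)
  = 3/5 / (1/5)
  = 3.

3


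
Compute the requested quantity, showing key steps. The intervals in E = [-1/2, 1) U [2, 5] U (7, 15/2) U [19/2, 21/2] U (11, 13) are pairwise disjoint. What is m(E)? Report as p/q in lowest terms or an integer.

For pairwise disjoint intervals, m(union_i I_i) = sum_i m(I_i),
and m is invariant under swapping open/closed endpoints (single points have measure 0).
So m(E) = sum_i (b_i - a_i).
  I_1 has length 1 - (-1/2) = 3/2.
  I_2 has length 5 - 2 = 3.
  I_3 has length 15/2 - 7 = 1/2.
  I_4 has length 21/2 - 19/2 = 1.
  I_5 has length 13 - 11 = 2.
Summing:
  m(E) = 3/2 + 3 + 1/2 + 1 + 2 = 8.

8


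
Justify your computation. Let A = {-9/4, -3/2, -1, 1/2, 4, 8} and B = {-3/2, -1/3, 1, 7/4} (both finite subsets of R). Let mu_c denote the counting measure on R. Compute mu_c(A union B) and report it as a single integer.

Counting measure on a finite set equals cardinality. By inclusion-exclusion, |A union B| = |A| + |B| - |A cap B|.
|A| = 6, |B| = 4, |A cap B| = 1.
So mu_c(A union B) = 6 + 4 - 1 = 9.

9


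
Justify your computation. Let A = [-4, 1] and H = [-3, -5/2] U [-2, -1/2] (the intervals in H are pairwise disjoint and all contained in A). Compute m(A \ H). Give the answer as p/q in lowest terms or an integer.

The ambient interval has length m(A) = 1 - (-4) = 5.
Since the holes are disjoint and sit inside A, by finite additivity
  m(H) = sum_i (b_i - a_i), and m(A \ H) = m(A) - m(H).
Computing the hole measures:
  m(H_1) = -5/2 - (-3) = 1/2.
  m(H_2) = -1/2 - (-2) = 3/2.
Summed: m(H) = 1/2 + 3/2 = 2.
So m(A \ H) = 5 - 2 = 3.

3


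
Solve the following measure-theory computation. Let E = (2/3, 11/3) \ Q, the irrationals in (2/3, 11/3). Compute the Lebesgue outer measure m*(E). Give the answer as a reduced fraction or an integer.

The interval I = (2/3, 11/3) has m(I) = 11/3 - 2/3 = 3 (endpoints are measure-zero, so open/closed/half-open agree). Write I = (I cap Q) u (I \ Q). The rationals in I are countable, so m*(I cap Q) = 0 (cover each rational by intervals whose total length is arbitrarily small). By countable subadditivity m*(I) <= m*(I cap Q) + m*(I \ Q), hence m*(I \ Q) >= m(I) = 3. The reverse inequality m*(I \ Q) <= m*(I) = 3 is trivial since (I \ Q) is a subset of I. Therefore m*(I \ Q) = 3.

3


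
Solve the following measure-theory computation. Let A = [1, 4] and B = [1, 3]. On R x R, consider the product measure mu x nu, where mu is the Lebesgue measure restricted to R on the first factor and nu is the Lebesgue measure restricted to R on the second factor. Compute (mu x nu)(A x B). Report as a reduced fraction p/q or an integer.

For a measurable rectangle A x B, the product measure satisfies
  (mu x nu)(A x B) = mu(A) * nu(B).
  mu(A) = 3.
  nu(B) = 2.
  (mu x nu)(A x B) = 3 * 2 = 6.

6


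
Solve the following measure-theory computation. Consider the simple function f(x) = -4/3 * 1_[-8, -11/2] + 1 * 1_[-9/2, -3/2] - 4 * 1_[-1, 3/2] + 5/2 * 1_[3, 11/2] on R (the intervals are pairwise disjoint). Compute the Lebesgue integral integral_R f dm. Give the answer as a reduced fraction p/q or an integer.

For a simple function f = sum_i c_i * 1_{A_i} with disjoint A_i,
  integral f dm = sum_i c_i * m(A_i).
Lengths of the A_i:
  m(A_1) = -11/2 - (-8) = 5/2.
  m(A_2) = -3/2 - (-9/2) = 3.
  m(A_3) = 3/2 - (-1) = 5/2.
  m(A_4) = 11/2 - 3 = 5/2.
Contributions c_i * m(A_i):
  (-4/3) * (5/2) = -10/3.
  (1) * (3) = 3.
  (-4) * (5/2) = -10.
  (5/2) * (5/2) = 25/4.
Total: -10/3 + 3 - 10 + 25/4 = -49/12.

-49/12


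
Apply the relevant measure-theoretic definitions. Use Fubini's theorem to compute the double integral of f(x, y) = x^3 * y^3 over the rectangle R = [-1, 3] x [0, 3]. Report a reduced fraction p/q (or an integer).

f(x, y) is a tensor product of a function of x and a function of y, and both factors are bounded continuous (hence Lebesgue integrable) on the rectangle, so Fubini's theorem applies:
  integral_R f d(m x m) = (integral_a1^b1 x^3 dx) * (integral_a2^b2 y^3 dy).
Inner integral in x: integral_{-1}^{3} x^3 dx = (3^4 - (-1)^4)/4
  = 20.
Inner integral in y: integral_{0}^{3} y^3 dy = (3^4 - 0^4)/4
  = 81/4.
Product: (20) * (81/4) = 405.

405


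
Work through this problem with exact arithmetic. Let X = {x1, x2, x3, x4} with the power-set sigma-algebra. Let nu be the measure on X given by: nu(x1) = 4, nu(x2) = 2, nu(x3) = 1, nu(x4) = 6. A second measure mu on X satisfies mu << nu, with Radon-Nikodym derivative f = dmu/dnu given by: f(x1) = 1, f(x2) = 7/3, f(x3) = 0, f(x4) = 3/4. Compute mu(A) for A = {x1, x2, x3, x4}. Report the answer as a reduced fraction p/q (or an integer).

By the defining property of the Radon-Nikodym derivative, for every measurable set A,
  mu(A) = integral_A f dnu.
Since nu is a discrete measure concentrated on the atoms of X, the integral over A reduces to the sum
  mu(A) = sum_{x in A} f(x) * nu({x}).
Computing each term:
  x1: f(x1) * nu(x1) = 1 * 4 = 4.
  x2: f(x2) * nu(x2) = 7/3 * 2 = 14/3.
  x3: f(x3) * nu(x3) = 0 * 1 = 0.
  x4: f(x4) * nu(x4) = 3/4 * 6 = 9/2.
Summing: mu(A) = 4 + 14/3 + 0 + 9/2 = 79/6.

79/6


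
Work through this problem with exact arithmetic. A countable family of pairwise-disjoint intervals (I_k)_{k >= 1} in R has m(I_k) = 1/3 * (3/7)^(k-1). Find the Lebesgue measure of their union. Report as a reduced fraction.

By countable additivity of the Lebesgue measure on pairwise disjoint measurable sets,
  m(union_{k >= 1} I_k) = sum_{k >= 1} m(I_k) = sum_{k >= 1} a * r^(k-1),
  with a = 1/3 and r = 3/7.
Since 0 < r = 3/7 < 1, the geometric series converges:
  sum_{k >= 1} a * r^(k-1) = a / (1 - r).
  = 1/3 / (1 - 3/7)
  = 1/3 / (4/7)
  = 7/12.

7/12


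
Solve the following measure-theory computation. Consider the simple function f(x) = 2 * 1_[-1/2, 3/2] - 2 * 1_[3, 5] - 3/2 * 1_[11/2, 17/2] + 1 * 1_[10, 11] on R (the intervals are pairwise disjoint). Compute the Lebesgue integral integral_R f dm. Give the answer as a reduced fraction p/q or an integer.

For a simple function f = sum_i c_i * 1_{A_i} with disjoint A_i,
  integral f dm = sum_i c_i * m(A_i).
Lengths of the A_i:
  m(A_1) = 3/2 - (-1/2) = 2.
  m(A_2) = 5 - 3 = 2.
  m(A_3) = 17/2 - 11/2 = 3.
  m(A_4) = 11 - 10 = 1.
Contributions c_i * m(A_i):
  (2) * (2) = 4.
  (-2) * (2) = -4.
  (-3/2) * (3) = -9/2.
  (1) * (1) = 1.
Total: 4 - 4 - 9/2 + 1 = -7/2.

-7/2


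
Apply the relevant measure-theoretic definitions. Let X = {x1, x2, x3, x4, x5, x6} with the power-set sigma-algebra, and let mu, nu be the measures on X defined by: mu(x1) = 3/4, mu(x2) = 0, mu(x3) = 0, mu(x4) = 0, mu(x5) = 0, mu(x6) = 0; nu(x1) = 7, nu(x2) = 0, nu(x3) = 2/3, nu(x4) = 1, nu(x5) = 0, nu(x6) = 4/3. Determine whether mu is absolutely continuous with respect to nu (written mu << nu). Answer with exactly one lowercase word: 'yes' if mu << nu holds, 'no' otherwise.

mu << nu means: every nu-null measurable set is also mu-null; equivalently, for every atom x, if nu({x}) = 0 then mu({x}) = 0.
Checking each atom:
  x1: nu = 7 > 0 -> no constraint.
  x2: nu = 0, mu = 0 -> consistent with mu << nu.
  x3: nu = 2/3 > 0 -> no constraint.
  x4: nu = 1 > 0 -> no constraint.
  x5: nu = 0, mu = 0 -> consistent with mu << nu.
  x6: nu = 4/3 > 0 -> no constraint.
No atom violates the condition. Therefore mu << nu.

yes


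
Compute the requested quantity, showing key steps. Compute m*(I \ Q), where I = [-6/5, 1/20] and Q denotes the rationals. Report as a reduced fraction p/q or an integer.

The interval I = [-6/5, 1/20] has m(I) = 1/20 - (-6/5) = 5/4 (endpoints are measure-zero, so open/closed/half-open agree). Write I = (I cap Q) u (I \ Q). The rationals in I are countable, so m*(I cap Q) = 0 (cover each rational by intervals whose total length is arbitrarily small). By countable subadditivity m*(I) <= m*(I cap Q) + m*(I \ Q), hence m*(I \ Q) >= m(I) = 5/4. The reverse inequality m*(I \ Q) <= m*(I) = 5/4 is trivial since (I \ Q) is a subset of I. Therefore m*(I \ Q) = 5/4.

5/4


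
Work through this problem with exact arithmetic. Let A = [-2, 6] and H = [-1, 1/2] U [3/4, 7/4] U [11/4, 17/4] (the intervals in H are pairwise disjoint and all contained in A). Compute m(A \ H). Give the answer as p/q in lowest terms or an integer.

The ambient interval has length m(A) = 6 - (-2) = 8.
Since the holes are disjoint and sit inside A, by finite additivity
  m(H) = sum_i (b_i - a_i), and m(A \ H) = m(A) - m(H).
Computing the hole measures:
  m(H_1) = 1/2 - (-1) = 3/2.
  m(H_2) = 7/4 - 3/4 = 1.
  m(H_3) = 17/4 - 11/4 = 3/2.
Summed: m(H) = 3/2 + 1 + 3/2 = 4.
So m(A \ H) = 8 - 4 = 4.

4


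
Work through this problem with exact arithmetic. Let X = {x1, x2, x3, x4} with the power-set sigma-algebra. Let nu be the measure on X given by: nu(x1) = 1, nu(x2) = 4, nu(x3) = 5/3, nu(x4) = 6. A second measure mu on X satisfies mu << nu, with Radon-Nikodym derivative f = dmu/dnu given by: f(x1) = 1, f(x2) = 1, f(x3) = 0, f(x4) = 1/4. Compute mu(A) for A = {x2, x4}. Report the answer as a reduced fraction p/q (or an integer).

By the defining property of the Radon-Nikodym derivative, for every measurable set A,
  mu(A) = integral_A f dnu.
Since nu is a discrete measure concentrated on the atoms of X, the integral over A reduces to the sum
  mu(A) = sum_{x in A} f(x) * nu({x}).
Computing each term:
  x2: f(x2) * nu(x2) = 1 * 4 = 4.
  x4: f(x4) * nu(x4) = 1/4 * 6 = 3/2.
Summing: mu(A) = 4 + 3/2 = 11/2.

11/2


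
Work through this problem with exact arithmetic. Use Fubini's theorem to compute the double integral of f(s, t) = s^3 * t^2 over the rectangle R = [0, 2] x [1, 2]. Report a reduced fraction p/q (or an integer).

f(s, t) is a tensor product of a function of s and a function of t, and both factors are bounded continuous (hence Lebesgue integrable) on the rectangle, so Fubini's theorem applies:
  integral_R f d(m x m) = (integral_a1^b1 s^3 ds) * (integral_a2^b2 t^2 dt).
Inner integral in s: integral_{0}^{2} s^3 ds = (2^4 - 0^4)/4
  = 4.
Inner integral in t: integral_{1}^{2} t^2 dt = (2^3 - 1^3)/3
  = 7/3.
Product: (4) * (7/3) = 28/3.

28/3


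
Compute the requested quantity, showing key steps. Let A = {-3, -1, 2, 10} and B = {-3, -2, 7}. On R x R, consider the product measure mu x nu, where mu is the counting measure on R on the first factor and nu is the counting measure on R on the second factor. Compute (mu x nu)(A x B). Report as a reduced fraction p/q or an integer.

For a measurable rectangle A x B, the product measure satisfies
  (mu x nu)(A x B) = mu(A) * nu(B).
  mu(A) = 4.
  nu(B) = 3.
  (mu x nu)(A x B) = 4 * 3 = 12.

12


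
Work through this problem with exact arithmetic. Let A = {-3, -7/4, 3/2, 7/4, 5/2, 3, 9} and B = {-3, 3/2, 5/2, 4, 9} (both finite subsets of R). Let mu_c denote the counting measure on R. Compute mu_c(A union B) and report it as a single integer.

Counting measure on a finite set equals cardinality. By inclusion-exclusion, |A union B| = |A| + |B| - |A cap B|.
|A| = 7, |B| = 5, |A cap B| = 4.
So mu_c(A union B) = 7 + 5 - 4 = 8.

8


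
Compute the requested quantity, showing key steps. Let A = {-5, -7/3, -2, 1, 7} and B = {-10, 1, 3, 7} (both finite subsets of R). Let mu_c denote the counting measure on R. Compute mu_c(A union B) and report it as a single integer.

Counting measure on a finite set equals cardinality. By inclusion-exclusion, |A union B| = |A| + |B| - |A cap B|.
|A| = 5, |B| = 4, |A cap B| = 2.
So mu_c(A union B) = 5 + 4 - 2 = 7.

7


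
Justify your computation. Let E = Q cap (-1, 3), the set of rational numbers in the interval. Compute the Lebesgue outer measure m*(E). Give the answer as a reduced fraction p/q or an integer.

E = Q cap (-1, 3) is a subset of Q, which is countable. Enumerate Q = {q_1, q_2, ...}; for any eps > 0, cover q_k by the open interval (q_k - eps/2^(k+1), q_k + eps/2^(k+1)), of length eps/2^k. The total cover length is sum_{k>=1} eps/2^k = eps. Hence m*(E) <= m*(Q) <= eps for every eps > 0, and since outer measure is non-negative, m*(E) = 0.

0


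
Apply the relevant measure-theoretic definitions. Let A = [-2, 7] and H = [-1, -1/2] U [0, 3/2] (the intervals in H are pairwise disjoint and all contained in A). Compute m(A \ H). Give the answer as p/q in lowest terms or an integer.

The ambient interval has length m(A) = 7 - (-2) = 9.
Since the holes are disjoint and sit inside A, by finite additivity
  m(H) = sum_i (b_i - a_i), and m(A \ H) = m(A) - m(H).
Computing the hole measures:
  m(H_1) = -1/2 - (-1) = 1/2.
  m(H_2) = 3/2 - 0 = 3/2.
Summed: m(H) = 1/2 + 3/2 = 2.
So m(A \ H) = 9 - 2 = 7.

7


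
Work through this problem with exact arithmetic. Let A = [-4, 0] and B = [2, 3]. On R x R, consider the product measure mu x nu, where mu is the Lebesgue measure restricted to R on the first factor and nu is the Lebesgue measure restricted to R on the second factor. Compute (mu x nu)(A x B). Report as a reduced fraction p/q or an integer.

For a measurable rectangle A x B, the product measure satisfies
  (mu x nu)(A x B) = mu(A) * nu(B).
  mu(A) = 4.
  nu(B) = 1.
  (mu x nu)(A x B) = 4 * 1 = 4.

4


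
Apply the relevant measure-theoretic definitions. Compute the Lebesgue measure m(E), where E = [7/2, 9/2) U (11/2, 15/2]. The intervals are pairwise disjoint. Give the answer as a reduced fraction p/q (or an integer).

For pairwise disjoint intervals, m(union_i I_i) = sum_i m(I_i),
and m is invariant under swapping open/closed endpoints (single points have measure 0).
So m(E) = sum_i (b_i - a_i).
  I_1 has length 9/2 - 7/2 = 1.
  I_2 has length 15/2 - 11/2 = 2.
Summing:
  m(E) = 1 + 2 = 3.

3


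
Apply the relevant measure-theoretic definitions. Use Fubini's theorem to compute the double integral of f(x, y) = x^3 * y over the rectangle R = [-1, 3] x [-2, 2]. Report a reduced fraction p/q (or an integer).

f(x, y) is a tensor product of a function of x and a function of y, and both factors are bounded continuous (hence Lebesgue integrable) on the rectangle, so Fubini's theorem applies:
  integral_R f d(m x m) = (integral_a1^b1 x^3 dx) * (integral_a2^b2 y dy).
Inner integral in x: integral_{-1}^{3} x^3 dx = (3^4 - (-1)^4)/4
  = 20.
Inner integral in y: integral_{-2}^{2} y dy = (2^2 - (-2)^2)/2
  = 0.
Product: (20) * (0) = 0.

0


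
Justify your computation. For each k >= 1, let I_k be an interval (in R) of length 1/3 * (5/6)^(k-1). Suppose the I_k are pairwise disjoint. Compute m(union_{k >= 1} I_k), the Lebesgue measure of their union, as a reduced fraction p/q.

By countable additivity of the Lebesgue measure on pairwise disjoint measurable sets,
  m(union_{k >= 1} I_k) = sum_{k >= 1} m(I_k) = sum_{k >= 1} a * r^(k-1),
  with a = 1/3 and r = 5/6.
Since 0 < r = 5/6 < 1, the geometric series converges:
  sum_{k >= 1} a * r^(k-1) = a / (1 - r).
  = 1/3 / (1 - 5/6)
  = 1/3 / (1/6)
  = 2.

2


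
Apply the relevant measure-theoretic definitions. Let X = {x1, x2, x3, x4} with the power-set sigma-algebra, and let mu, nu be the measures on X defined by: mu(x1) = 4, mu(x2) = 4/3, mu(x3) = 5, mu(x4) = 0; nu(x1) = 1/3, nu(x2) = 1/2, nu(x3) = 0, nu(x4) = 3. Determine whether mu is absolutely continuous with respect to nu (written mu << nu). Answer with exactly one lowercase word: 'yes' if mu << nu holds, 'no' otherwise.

mu << nu means: every nu-null measurable set is also mu-null; equivalently, for every atom x, if nu({x}) = 0 then mu({x}) = 0.
Checking each atom:
  x1: nu = 1/3 > 0 -> no constraint.
  x2: nu = 1/2 > 0 -> no constraint.
  x3: nu = 0, mu = 5 > 0 -> violates mu << nu.
  x4: nu = 3 > 0 -> no constraint.
The atom(s) x3 violate the condition (nu = 0 but mu > 0). Therefore mu is NOT absolutely continuous w.r.t. nu.

no


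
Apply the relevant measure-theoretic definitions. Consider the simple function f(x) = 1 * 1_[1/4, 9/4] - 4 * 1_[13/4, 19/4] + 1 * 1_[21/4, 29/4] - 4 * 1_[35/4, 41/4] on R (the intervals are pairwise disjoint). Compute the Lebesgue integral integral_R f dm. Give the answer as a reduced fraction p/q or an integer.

For a simple function f = sum_i c_i * 1_{A_i} with disjoint A_i,
  integral f dm = sum_i c_i * m(A_i).
Lengths of the A_i:
  m(A_1) = 9/4 - 1/4 = 2.
  m(A_2) = 19/4 - 13/4 = 3/2.
  m(A_3) = 29/4 - 21/4 = 2.
  m(A_4) = 41/4 - 35/4 = 3/2.
Contributions c_i * m(A_i):
  (1) * (2) = 2.
  (-4) * (3/2) = -6.
  (1) * (2) = 2.
  (-4) * (3/2) = -6.
Total: 2 - 6 + 2 - 6 = -8.

-8
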